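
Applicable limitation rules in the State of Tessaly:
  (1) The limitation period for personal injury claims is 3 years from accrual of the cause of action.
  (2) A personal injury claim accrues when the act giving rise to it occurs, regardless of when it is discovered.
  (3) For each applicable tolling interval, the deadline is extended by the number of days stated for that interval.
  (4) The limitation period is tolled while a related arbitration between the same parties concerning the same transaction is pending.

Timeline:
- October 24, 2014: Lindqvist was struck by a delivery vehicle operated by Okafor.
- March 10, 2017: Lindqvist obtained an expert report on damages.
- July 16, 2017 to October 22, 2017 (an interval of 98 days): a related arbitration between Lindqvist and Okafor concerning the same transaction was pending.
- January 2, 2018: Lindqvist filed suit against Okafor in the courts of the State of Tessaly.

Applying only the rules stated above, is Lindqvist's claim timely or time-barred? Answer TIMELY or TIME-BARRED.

The cause of action accrued on October 24, 2014, the date of the act.
The untolled deadline — 3 years after October 24, 2014 — is October 24, 2017.
The period was tolled for 98 days by the pending related arbitration (July 16, 2017 to October 22, 2017), pushing the deadline to January 30, 2018.
Nothing else in the chronology tolls or restarts the period.
The January 2, 2018 filing precedes the January 30, 2018 deadline; the claim is timely.

TIMELY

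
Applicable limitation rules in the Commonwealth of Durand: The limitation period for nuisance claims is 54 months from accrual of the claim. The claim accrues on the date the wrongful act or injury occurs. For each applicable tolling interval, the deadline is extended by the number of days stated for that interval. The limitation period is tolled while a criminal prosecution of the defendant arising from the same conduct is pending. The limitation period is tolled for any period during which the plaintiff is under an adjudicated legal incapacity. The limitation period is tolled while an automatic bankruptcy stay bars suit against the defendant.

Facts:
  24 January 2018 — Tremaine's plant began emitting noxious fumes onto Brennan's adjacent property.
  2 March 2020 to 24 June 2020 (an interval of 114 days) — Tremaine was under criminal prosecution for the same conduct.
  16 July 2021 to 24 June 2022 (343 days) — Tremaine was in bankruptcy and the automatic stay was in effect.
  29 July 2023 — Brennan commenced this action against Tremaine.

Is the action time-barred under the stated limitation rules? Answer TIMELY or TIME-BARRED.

TIMELY

The claim accrued on 24 January 2018, the date of the act.
Adding the 54 months base period to 24 January 2018 gives a deadline of 24 July 2022, before any tolling.
The pending criminal prosecution from 2 March 2020 to 24 June 2020 tolled the period for 114 days, extending the deadline to 15 November 2022.
The automatic bankruptcy stay from 16 July 2021 to 24 June 2022 tolled the period for 343 days, extending the deadline to 24 October 2023.
Brennan filed on 29 July 2023, before the 24 October 2023 deadline, so the action is timely.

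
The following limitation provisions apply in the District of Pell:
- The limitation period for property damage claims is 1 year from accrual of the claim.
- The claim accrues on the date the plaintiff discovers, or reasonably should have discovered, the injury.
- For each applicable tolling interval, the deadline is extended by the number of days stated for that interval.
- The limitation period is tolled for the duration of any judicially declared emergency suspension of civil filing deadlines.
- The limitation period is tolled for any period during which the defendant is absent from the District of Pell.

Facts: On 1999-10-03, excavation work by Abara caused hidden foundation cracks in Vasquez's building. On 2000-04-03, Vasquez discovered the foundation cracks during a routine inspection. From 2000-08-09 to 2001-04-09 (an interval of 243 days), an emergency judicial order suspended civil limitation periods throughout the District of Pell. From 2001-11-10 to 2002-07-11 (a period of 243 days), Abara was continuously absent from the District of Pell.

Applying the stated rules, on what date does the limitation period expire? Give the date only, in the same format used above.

2002-08-02

Under the discovery rule, the claim accrued on 2000-04-03, when Vasquez discovered the injury — not on the 1999-10-03 date of the underlying act.
Adding the 1 year base period to 2000-04-03 gives a deadline of 2001-04-03, before any tolling.
The emergency suspension of filing deadlines from 2000-08-09 to 2001-04-09 tolled the period for 243 days, extending the deadline to 2001-12-02.
Because the defendant's absence from the jurisdiction ran from 2001-11-10 to 2002-07-11, the deadline is extended by 243 days to 2002-08-02.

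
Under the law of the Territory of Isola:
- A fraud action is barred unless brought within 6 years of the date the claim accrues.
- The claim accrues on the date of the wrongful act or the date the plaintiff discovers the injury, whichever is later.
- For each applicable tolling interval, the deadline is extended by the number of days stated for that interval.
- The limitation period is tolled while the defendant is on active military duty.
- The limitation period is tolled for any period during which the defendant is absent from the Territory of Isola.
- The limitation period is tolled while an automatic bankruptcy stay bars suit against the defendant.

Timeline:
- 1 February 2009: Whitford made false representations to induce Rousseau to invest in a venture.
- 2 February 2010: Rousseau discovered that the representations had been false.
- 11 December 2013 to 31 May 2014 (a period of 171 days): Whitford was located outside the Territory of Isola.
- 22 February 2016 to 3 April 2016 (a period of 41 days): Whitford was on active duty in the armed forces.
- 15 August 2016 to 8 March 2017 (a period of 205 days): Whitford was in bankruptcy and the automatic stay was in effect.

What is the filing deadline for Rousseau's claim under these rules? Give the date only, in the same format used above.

25 March 2017

The claim accrued on 2 February 2010 — the later of the 1 February 2009 act and the 2 February 2010 discovery.
The untolled deadline — 6 years after 2 February 2010 — is 2 February 2016.
Because the defendant's absence from the jurisdiction ran from 11 December 2013 to 31 May 2014, the deadline is extended by 171 days to 22 July 2016.
The defendant's active military service from 22 February 2016 to 3 April 2016 tolled the period for 41 days, extending the deadline to 1 September 2016.
The period was tolled for 205 days by the automatic bankruptcy stay (15 August 2016 to 8 March 2017), pushing the deadline to 25 March 2017.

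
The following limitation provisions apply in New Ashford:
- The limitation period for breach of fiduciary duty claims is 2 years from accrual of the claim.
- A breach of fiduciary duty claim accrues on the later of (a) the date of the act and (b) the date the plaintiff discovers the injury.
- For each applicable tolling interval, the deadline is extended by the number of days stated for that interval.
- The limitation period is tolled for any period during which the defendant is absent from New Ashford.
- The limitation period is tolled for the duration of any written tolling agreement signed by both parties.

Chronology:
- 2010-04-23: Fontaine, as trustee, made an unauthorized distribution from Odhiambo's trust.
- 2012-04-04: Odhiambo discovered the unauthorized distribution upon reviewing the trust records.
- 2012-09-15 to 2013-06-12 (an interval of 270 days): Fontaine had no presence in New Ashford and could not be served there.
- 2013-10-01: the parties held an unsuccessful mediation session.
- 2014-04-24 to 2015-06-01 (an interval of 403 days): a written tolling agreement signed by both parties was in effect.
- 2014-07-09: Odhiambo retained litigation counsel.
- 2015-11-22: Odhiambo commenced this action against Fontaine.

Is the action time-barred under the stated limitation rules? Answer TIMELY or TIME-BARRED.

Because discovery on 2012-04-04 post-dates the 2010-04-23 act, accrual under the later-of rule falls on 2012-04-04.
The untolled deadline — 2 years after 2012-04-04 — is 2014-04-04.
Because the defendant's absence from the jurisdiction ran from 2012-09-15 to 2013-06-12, the deadline is extended by 270 days to 2014-12-30.
The period was tolled for 403 days by the written tolling agreement (2014-04-24 to 2015-06-01), pushing the deadline to 2016-02-06.
None of the other events listed affects the running of the period under the stated rules.
Filing on 2015-11-22 beat the 2016-02-06 deadline — the action is timely.

TIMELY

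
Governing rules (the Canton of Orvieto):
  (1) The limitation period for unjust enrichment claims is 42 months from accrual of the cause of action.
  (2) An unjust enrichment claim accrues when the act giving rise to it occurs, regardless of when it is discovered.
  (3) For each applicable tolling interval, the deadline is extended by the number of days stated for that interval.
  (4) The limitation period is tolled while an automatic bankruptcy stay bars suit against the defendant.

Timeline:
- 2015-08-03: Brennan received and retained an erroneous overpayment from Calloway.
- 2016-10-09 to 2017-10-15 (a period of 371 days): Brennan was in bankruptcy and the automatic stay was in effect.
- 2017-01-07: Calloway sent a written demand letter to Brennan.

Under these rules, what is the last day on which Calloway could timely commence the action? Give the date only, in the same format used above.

The claim accrued on 2015-08-03, when the wrongful act occurred.
The untolled deadline — 42 months after 2015-08-03 — is 2019-02-03.
The automatic bankruptcy stay from 2016-10-09 to 2017-10-15 tolled the period for 371 days, extending the deadline to 2020-02-09.
The other events in the timeline have no effect on the limitation period under the stated rules.

2020-02-09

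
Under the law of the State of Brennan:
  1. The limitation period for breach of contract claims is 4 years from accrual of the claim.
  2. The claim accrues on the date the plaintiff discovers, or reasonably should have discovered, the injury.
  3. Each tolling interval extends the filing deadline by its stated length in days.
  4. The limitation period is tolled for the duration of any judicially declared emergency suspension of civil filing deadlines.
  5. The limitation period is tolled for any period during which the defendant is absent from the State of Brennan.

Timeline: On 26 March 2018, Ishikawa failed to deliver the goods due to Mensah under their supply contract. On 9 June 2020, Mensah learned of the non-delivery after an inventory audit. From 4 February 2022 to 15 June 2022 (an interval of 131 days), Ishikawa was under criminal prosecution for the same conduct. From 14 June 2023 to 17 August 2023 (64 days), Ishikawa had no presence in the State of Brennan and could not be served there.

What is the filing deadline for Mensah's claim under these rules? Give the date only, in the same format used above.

12 August 2024

Under the discovery rule, the claim accrued on 9 June 2020, when Mensah discovered the injury — not on the 26 March 2018 date of the underlying act.
Adding the 4 years base period to 9 June 2020 gives a deadline of 9 June 2024, before any tolling.
Because the defendant's absence from the jurisdiction ran from 14 June 2023 to 17 August 2023, the deadline is extended by 64 days to 12 August 2024.
Although a criminal prosecution ran from 4 February 2022 to 15 June 2022, the stated rules do not make that a tolling event, so it is disregarded.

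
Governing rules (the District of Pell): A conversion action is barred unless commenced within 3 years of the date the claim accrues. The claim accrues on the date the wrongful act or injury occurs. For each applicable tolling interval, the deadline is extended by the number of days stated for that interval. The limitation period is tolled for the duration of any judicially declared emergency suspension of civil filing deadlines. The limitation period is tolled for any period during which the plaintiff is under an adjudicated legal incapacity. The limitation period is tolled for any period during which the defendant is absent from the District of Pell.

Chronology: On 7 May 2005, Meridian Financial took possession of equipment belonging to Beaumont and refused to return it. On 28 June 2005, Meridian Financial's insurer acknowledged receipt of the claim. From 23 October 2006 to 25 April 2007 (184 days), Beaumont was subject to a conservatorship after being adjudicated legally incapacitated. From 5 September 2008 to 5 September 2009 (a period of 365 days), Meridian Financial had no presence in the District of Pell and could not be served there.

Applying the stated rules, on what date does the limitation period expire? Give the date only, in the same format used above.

7 November 2009

The limitation period began to run on 7 May 2005.
Adding the 3 years base period to 7 May 2005 gives a deadline of 7 May 2008, before any tolling.
The plaintiff's legal incapacity from 23 October 2006 to 25 April 2007 tolled the period for 184 days, extending the deadline to 7 November 2008.
Because the defendant's absence from the jurisdiction ran from 5 September 2008 to 5 September 2009, the deadline is extended by 365 days to 7 November 2009.
None of the other events listed affects the running of the period under the stated rules.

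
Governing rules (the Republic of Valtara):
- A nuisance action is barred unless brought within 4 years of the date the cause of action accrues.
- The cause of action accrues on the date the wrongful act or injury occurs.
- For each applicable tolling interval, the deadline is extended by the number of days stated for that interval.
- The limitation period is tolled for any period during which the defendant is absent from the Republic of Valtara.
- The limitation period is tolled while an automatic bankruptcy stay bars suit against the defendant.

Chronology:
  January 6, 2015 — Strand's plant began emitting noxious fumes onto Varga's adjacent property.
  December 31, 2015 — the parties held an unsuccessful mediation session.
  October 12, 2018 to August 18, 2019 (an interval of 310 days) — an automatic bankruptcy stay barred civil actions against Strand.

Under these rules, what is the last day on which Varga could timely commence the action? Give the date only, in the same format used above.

November 12, 2019

The cause of action accrued on January 6, 2015, the date of the act.
The untolled deadline — 4 years after January 6, 2015 — is January 6, 2019.
The period was tolled for 310 days by the automatic bankruptcy stay (October 12, 2018 to August 18, 2019), pushing the deadline to November 12, 2019.
The other events in the timeline have no effect on the limitation period under the stated rules.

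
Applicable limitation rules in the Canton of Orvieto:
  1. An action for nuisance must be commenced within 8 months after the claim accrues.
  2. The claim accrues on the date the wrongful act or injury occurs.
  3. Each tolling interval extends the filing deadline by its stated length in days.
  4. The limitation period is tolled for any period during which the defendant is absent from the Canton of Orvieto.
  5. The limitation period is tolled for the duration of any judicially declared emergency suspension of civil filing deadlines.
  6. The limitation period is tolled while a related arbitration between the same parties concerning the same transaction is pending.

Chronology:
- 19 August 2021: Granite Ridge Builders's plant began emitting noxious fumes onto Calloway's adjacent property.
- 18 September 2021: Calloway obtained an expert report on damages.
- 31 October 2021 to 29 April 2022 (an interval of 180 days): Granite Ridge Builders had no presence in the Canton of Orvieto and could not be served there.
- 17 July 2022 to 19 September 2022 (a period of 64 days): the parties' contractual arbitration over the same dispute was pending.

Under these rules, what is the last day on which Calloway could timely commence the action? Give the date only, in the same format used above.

19 December 2022

The limitation period began to run on 19 August 2021.
The untolled deadline — 8 months after 19 August 2021 — is 19 April 2022.
The defendant's absence from the jurisdiction from 31 October 2021 to 29 April 2022 tolled the period for 180 days, extending the deadline to 16 October 2022.
The pending related arbitration from 17 July 2022 to 19 September 2022 tolled the period for 64 days, extending the deadline to 19 December 2022.
Nothing else in the chronology tolls or restarts the period.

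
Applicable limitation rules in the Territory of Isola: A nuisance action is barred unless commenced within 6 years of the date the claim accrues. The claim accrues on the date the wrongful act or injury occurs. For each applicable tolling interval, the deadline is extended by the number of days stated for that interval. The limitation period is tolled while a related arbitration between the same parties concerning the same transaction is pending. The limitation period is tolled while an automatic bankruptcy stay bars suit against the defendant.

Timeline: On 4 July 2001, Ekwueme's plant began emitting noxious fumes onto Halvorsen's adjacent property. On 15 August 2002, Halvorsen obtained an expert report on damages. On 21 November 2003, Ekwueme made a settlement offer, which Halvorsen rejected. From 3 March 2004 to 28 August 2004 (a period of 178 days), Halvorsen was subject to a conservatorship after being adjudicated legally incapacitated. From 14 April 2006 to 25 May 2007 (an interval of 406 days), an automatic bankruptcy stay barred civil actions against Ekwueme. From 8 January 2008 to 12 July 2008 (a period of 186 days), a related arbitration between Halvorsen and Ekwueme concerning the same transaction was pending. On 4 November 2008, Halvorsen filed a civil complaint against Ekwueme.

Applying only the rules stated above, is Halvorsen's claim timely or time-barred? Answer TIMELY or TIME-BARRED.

TIMELY

The claim accrued on 4 July 2001, the date of the act.
Adding the 6 years base period to 4 July 2001 gives a deadline of 4 July 2007, before any tolling.
The period was tolled for 406 days by the automatic bankruptcy stay (14 April 2006 to 25 May 2007), pushing the deadline to 13 August 2008.
Because the pending related arbitration ran from 8 January 2008 to 12 July 2008, the deadline is extended by 186 days to 15 February 2009.
No stated provision tolls the period for the plaintiff's incapacity, so the interval from 3 March 2004 to 28 August 2004 has no effect on the deadline.
Nothing else in the chronology tolls or restarts the period.
Filing on 4 November 2008 beat the 15 February 2009 deadline — the action is timely.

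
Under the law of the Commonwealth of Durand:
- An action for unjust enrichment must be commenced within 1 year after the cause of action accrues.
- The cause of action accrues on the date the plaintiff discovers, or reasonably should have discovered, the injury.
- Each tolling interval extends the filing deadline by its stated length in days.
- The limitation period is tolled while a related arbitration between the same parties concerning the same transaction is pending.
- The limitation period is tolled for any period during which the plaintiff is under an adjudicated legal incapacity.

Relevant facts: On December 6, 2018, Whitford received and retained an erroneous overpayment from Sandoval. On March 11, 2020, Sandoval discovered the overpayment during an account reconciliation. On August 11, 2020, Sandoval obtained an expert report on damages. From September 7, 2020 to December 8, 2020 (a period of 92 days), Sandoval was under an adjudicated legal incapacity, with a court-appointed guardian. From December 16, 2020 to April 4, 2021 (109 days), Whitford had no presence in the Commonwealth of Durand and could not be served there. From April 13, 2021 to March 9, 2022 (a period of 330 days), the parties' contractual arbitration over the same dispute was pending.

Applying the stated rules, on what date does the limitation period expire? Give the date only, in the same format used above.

Under the discovery rule, the claim accrued on March 11, 2020, when Sandoval discovered the injury — not on the December 6, 2018 date of the underlying act.
The untolled deadline — 1 year after March 11, 2020 — is March 11, 2021.
Because the plaintiff's legal incapacity ran from September 7, 2020 to December 8, 2020, the deadline is extended by 92 days to June 11, 2021.
Because the pending related arbitration ran from April 13, 2021 to March 9, 2022, the deadline is extended by 330 days to May 7, 2022.
Although the defendant's absence ran from December 16, 2020 to April 4, 2021, the stated rules do not make that a tolling event, so it is disregarded.
The other events in the timeline have no effect on the limitation period under the stated rules.

May 7, 2022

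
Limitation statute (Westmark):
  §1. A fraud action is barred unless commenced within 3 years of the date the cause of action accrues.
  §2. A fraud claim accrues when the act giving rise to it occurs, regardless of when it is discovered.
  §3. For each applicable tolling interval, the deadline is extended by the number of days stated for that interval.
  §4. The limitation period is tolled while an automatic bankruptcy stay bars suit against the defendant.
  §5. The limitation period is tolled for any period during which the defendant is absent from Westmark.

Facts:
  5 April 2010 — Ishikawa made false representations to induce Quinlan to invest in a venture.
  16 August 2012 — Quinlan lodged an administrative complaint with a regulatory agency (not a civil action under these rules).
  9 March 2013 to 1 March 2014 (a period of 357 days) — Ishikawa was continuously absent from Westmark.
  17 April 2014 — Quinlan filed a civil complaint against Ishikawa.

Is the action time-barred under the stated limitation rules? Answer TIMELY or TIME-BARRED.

The limitation period began to run on 5 April 2010.
3 years from 5 April 2010 is 5 April 2013.
The period was tolled for 357 days by the defendant's absence from the jurisdiction (9 March 2013 to 1 March 2014), pushing the deadline to 28 March 2014.
Nothing else in the chronology tolls or restarts the period.
Quinlan filed on 17 April 2014, after the 28 March 2014 deadline, so the action is time-barred.

TIME-BARRED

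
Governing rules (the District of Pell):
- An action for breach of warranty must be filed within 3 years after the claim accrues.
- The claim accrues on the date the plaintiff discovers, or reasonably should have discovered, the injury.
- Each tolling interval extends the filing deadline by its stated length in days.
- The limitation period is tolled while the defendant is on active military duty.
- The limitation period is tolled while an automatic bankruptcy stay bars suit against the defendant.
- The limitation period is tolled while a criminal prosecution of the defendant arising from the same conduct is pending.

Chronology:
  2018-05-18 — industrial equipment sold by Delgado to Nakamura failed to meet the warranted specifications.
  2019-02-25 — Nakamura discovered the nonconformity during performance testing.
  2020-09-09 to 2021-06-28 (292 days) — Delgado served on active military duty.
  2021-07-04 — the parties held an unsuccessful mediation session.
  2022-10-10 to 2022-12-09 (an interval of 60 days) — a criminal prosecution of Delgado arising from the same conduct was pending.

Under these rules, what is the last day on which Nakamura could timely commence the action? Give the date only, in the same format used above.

Accrual is tied to discovery, so the period began on 2019-02-25 rather than on 2018-05-18 when the act occurred.
3 years from 2019-02-25 is 2022-02-25.
The defendant's active military service from 2020-09-09 to 2021-06-28 tolled the period for 292 days, extending the deadline to 2022-12-14.
The period was tolled for 60 days by the pending criminal prosecution (2022-10-10 to 2022-12-09), pushing the deadline to 2023-02-12.
Nothing else in the chronology tolls or restarts the period.

2023-02-12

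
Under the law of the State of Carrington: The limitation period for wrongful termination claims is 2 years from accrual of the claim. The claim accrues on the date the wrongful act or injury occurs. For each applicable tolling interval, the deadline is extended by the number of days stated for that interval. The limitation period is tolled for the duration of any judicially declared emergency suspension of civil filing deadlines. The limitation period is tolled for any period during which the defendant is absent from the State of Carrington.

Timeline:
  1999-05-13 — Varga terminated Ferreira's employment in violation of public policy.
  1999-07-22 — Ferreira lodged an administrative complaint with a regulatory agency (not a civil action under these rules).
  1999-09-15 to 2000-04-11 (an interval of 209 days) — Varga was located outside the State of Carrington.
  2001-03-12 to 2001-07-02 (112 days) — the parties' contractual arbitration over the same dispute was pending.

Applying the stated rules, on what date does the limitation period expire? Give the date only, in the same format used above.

2001-12-08

The limitation period began to run on 1999-05-13.
2 years from 1999-05-13 is 2001-05-13.
Because the defendant's absence from the jurisdiction ran from 1999-09-15 to 2000-04-11, the deadline is extended by 209 days to 2001-12-08.
No stated provision tolls the period for a pending arbitration, so the interval from 2001-03-12 to 2001-07-02 has no effect on the deadline.
None of the other events listed affects the running of the period under the stated rules.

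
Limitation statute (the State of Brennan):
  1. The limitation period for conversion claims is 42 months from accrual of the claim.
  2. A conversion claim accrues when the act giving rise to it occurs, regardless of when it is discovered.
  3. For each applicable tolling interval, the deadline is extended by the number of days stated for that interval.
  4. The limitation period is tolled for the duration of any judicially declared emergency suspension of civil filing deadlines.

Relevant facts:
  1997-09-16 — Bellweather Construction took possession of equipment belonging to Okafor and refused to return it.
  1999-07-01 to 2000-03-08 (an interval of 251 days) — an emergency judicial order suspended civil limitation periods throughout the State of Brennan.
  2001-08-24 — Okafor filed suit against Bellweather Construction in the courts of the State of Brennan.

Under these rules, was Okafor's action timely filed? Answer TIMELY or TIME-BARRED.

TIMELY

The claim accrued on 1997-09-16, the date of the act.
The untolled deadline — 42 months after 1997-09-16 — is 2001-03-16.
The emergency suspension of filing deadlines from 1999-07-01 to 2000-03-08 tolled the period for 251 days, extending the deadline to 2001-11-22.
Filing on 2001-08-24 beat the 2001-11-22 deadline — the action is timely.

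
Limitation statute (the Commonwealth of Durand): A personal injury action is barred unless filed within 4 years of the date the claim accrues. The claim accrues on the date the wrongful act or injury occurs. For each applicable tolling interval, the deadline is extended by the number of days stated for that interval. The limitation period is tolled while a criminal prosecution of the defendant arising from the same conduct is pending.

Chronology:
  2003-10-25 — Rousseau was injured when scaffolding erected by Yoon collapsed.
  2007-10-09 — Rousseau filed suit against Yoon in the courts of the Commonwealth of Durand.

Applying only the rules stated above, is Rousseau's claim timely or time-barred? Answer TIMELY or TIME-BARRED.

The limitation period began to run on 2003-10-25.
4 years from 2003-10-25 is 2007-10-25.
Filing on 2007-10-09 beat the 2007-10-25 deadline — the action is timely.

TIMELY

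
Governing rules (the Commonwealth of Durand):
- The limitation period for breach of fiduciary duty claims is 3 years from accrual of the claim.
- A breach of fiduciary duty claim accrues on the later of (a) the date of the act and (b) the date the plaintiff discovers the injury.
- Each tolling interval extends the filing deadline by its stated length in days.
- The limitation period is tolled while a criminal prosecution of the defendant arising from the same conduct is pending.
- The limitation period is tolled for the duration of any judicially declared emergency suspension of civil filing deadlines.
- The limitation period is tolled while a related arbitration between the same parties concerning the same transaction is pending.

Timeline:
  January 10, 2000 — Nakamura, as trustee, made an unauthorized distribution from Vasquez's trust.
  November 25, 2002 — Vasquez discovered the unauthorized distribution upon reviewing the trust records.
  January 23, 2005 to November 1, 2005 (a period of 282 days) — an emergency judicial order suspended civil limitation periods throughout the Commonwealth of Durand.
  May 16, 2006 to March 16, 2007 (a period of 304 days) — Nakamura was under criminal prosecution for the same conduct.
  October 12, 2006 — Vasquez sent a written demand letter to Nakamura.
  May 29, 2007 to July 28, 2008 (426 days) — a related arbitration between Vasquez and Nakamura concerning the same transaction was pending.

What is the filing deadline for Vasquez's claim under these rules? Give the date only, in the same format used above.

September 2, 2008

The claim accrued on November 25, 2002 — the later of the January 10, 2000 act and the November 25, 2002 discovery.
The untolled deadline — 3 years after November 25, 2002 — is November 25, 2005.
The emergency suspension of filing deadlines from January 23, 2005 to November 1, 2005 tolled the period for 282 days, extending the deadline to September 3, 2006.
The pending criminal prosecution from May 16, 2006 to March 16, 2007 tolled the period for 304 days, extending the deadline to July 4, 2007.
The pending related arbitration from May 29, 2007 to July 28, 2008 tolled the period for 426 days, extending the deadline to September 2, 2008.
The other events in the timeline have no effect on the limitation period under the stated rules.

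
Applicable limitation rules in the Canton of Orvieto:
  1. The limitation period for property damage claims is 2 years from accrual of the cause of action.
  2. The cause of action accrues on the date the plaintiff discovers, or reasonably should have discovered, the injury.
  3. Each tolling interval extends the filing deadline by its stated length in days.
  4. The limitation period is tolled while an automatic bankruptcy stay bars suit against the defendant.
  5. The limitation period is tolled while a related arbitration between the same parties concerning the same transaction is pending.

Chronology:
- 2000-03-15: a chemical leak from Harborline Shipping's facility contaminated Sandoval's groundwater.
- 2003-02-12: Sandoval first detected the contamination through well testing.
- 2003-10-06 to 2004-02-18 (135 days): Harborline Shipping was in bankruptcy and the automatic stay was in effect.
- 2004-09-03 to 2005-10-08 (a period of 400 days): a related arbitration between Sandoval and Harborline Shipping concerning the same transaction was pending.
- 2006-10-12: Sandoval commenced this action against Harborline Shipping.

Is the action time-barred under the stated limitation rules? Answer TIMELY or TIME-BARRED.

TIME-BARRED

The claim did not accrue until Sandoval discovered the injury on 2003-02-12; the 2000-03-15 act date does not start the clock under the stated rule.
Adding the 2 years base period to 2003-02-12 gives a deadline of 2005-02-12, before any tolling.
The automatic bankruptcy stay from 2003-10-06 to 2004-02-18 tolled the period for 135 days, extending the deadline to 2005-06-27.
Because the pending related arbitration ran from 2004-09-03 to 2005-10-08, the deadline is extended by 400 days to 2006-08-01.
Sandoval filed on 2006-10-12, after the 2006-08-01 deadline, so the action is time-barred.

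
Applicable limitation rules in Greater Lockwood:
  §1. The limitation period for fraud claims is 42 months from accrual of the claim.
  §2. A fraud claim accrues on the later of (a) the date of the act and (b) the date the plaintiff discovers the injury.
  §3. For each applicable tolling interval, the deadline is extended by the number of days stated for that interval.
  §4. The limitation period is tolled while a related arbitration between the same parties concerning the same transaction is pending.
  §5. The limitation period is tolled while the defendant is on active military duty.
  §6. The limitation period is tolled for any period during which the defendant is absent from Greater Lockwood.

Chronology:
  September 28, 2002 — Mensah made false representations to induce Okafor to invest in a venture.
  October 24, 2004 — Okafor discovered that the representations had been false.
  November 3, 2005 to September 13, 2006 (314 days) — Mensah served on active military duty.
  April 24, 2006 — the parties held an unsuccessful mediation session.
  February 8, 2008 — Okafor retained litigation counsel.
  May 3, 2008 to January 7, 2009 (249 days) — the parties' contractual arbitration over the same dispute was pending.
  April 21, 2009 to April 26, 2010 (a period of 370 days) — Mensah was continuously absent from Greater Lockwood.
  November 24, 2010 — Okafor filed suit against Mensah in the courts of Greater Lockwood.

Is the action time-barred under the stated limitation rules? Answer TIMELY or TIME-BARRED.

TIME-BARRED

The claim accrued on October 24, 2004 — the later of the September 28, 2002 act and the October 24, 2004 discovery.
42 months from October 24, 2004 is April 24, 2008.
The period was tolled for 314 days by the defendant's active military service (November 3, 2005 to September 13, 2006), pushing the deadline to March 4, 2009.
Because the pending related arbitration ran from May 3, 2008 to January 7, 2009, the deadline is extended by 249 days to November 8, 2009.
The period was tolled for 370 days by the defendant's absence from the jurisdiction (April 21, 2009 to April 26, 2010), pushing the deadline to November 13, 2010.
Nothing else in the chronology tolls or restarts the period.
Filing on November 24, 2010 missed the November 13, 2010 deadline — the action is time-barred.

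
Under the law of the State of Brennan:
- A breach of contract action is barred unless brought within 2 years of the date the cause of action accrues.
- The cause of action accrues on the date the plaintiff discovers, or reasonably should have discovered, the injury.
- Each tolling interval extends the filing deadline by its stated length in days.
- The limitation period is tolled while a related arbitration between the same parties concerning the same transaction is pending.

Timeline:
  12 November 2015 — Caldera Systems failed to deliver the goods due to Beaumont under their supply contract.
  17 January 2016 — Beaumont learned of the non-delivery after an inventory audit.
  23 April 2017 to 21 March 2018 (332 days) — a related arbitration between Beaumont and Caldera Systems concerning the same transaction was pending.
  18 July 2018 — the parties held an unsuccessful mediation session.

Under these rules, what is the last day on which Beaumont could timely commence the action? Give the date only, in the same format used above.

15 December 2018

The claim did not accrue until Beaumont discovered the injury on 17 January 2016; the 12 November 2015 act date does not start the clock under the stated rule.
Adding the 2 years base period to 17 January 2016 gives a deadline of 17 January 2018, before any tolling.
The period was tolled for 332 days by the pending related arbitration (23 April 2017 to 21 March 2018), pushing the deadline to 15 December 2018.
The other events in the timeline have no effect on the limitation period under the stated rules.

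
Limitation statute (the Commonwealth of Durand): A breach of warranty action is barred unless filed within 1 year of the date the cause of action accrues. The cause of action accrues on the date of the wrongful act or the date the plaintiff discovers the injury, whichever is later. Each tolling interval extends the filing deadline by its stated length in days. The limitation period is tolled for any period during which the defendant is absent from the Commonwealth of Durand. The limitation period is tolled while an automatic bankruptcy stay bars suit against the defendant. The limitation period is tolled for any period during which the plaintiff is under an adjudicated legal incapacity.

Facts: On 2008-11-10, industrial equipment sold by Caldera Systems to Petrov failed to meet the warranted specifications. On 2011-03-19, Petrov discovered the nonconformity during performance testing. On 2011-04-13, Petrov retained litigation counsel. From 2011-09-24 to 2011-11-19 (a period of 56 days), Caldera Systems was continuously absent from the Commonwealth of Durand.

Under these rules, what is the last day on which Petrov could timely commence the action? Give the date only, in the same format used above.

The claim accrued on 2011-03-19 — the later of the 2008-11-10 act and the 2011-03-19 discovery.
Adding the 1 year base period to 2011-03-19 gives a deadline of 2012-03-19, before any tolling.
Because the defendant's absence from the jurisdiction ran from 2011-09-24 to 2011-11-19, the deadline is extended by 56 days to 2012-05-14.
The other events in the timeline have no effect on the limitation period under the stated rules.

2012-05-14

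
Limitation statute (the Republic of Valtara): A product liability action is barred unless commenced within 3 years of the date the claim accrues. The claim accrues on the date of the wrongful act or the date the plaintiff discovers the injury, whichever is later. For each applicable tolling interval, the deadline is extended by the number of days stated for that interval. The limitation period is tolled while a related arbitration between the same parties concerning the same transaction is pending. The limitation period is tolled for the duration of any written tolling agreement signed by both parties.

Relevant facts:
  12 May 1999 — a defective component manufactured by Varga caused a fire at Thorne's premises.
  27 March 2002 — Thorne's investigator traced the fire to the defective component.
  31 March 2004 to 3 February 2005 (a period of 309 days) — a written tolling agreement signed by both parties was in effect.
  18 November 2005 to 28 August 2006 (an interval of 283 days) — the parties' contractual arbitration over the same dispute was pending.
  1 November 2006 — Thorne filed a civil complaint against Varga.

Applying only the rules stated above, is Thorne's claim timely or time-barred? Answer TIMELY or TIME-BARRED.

Taking the later of the act (12 May 1999) and discovery (27 March 2002), the claim accrued on 27 March 2002.
Adding the 3 years base period to 27 March 2002 gives a deadline of 27 March 2005, before any tolling.
The period was tolled for 309 days by the written tolling agreement (31 March 2004 to 3 February 2005), pushing the deadline to 30 January 2006.
Because the pending related arbitration ran from 18 November 2005 to 28 August 2006, the deadline is extended by 283 days to 9 November 2006.
The 1 November 2006 filing precedes the 9 November 2006 deadline; the claim is timely.

TIMELY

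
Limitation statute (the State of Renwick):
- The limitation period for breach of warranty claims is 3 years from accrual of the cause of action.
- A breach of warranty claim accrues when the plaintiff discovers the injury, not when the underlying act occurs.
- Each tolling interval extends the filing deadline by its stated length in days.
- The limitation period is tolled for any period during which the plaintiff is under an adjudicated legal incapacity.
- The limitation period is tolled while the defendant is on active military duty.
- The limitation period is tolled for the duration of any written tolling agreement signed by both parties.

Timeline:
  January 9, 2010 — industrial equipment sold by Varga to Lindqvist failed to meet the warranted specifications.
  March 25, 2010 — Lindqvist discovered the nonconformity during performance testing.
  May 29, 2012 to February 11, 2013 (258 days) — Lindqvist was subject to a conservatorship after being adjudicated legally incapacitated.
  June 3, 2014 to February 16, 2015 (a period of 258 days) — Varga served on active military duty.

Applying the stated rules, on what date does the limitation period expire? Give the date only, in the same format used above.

The claim did not accrue until Lindqvist discovered the injury on March 25, 2010; the January 9, 2010 act date does not start the clock under the stated rule.
Adding the 3 years base period to March 25, 2010 gives a deadline of March 25, 2013, before any tolling.
Because the plaintiff's legal incapacity ran from May 29, 2012 to February 11, 2013, the deadline is extended by 258 days to December 8, 2013.
The defendant's active military service from June 3, 2014 to February 16, 2015 began after the period had already run on December 8, 2013, so it has no tolling effect.

December 8, 2013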